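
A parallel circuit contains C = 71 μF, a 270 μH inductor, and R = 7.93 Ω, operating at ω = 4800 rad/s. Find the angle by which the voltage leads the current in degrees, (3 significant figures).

73.7°

X_L = ωL = 1.30 Ω
X_C = 1/(ωC) = 2.93 Ω
Parallel: admittances add. Y = 1/R + 1/(jωL) + jωC
Y = (0.126 − j0.431) S
|Y| = 0.449 S → |Z| = 1/|Y| = 2.23 Ω, ∠Z = −∠Y = 73.7°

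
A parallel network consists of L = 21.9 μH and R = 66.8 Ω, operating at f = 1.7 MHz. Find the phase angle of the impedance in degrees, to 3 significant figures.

ω = 2πf = 1.068e+07 rad/s
X_L = ωL = 234 Ω
Parallel: admittances add. Y = 1/R + 1/(jωL)
Y = (0.0150 − j0.00427) S
|Y| = 0.0156 S → |Z| = 1/|Y| = 64.2 Ω, ∠Z = −∠Y = 15.9°

15.9°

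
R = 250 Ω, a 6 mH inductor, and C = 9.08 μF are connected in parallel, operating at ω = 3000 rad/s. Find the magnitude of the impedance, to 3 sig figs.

35.0 Ω

X_L = ωL = 18.0 Ω
X_C = 1/(ωC) = 36.7 Ω
Parallel: admittances add. Y = 1/R + 1/(jωL) + jωC
Y = (0.00400 − j0.0283) S
|Y| = 0.0286 S → |Z| = 1/|Y| = 35.0 Ω, ∠Z = −∠Y = 82.0°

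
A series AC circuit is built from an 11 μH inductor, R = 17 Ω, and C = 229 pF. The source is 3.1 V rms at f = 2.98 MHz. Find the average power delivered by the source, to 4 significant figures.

158.3 mW

ω = 2πf = 1.872e+07 rad/s
X_L = ωL = 206.0 Ω
X_C = 1/(ωC) = 233.2 Ω
Net reactance X = X_L − X_C = -27.26 Ω
Z = 17.00 − j27.26 Ω
|Z| = √(17.00² + 27.26²) = 32.13 Ω
∠Z = arctan(-27.26/17.00) = -58.05°
I = V/|Z| = 96.50 mA
P = VI cos φ = 3.1 × 0.09650 × cos(-58.05°) = 158.3 mW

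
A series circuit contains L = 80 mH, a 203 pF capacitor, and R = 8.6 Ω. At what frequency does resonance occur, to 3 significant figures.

39.5 kHz

ω₀ = 1/√(LC) = 1/√(0.08 × 2.03e-10) = 248100 rad/s
f₀ = ω₀/(2π) = 39.5 kHz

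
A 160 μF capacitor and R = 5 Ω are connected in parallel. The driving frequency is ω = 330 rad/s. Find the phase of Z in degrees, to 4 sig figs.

X_C = 1/(ωC) = 18.94 Ω
Parallel: admittances add. Y = 1/R + jωC
Y = (0.2000 + j0.05280) S
|Y| = 0.2069 S → |Z| = 1/|Y| = 4.834 Ω, ∠Z = −∠Y = -14.79°

-14.79°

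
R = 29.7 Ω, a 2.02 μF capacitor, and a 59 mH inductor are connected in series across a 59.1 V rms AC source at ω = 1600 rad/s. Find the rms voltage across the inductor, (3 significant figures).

X_L = ωL = 94.4 Ω
X_C = 1/(ωC) = 309 Ω
Net reactance X = X_L − X_C = -215 Ω
Z = 29.7 − j215 Ω
|Z| = √(29.7² + 215²) = 217 Ω
I = V/|Z| = 272 mA
V_L = I·|Z_L| = 0.272 × 94.4 = 25.7 V

25.7 V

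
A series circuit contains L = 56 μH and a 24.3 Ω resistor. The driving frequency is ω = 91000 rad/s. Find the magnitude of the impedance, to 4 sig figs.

X_L = ωL = 5.096 Ω
Z = 24.30 + j5.096 Ω
|Z| = √(24.30² + 5.096²) = 24.83 Ω

24.83 Ω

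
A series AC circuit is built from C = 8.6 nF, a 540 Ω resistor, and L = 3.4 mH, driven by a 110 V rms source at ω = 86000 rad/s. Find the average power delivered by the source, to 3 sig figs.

X_L = ωL = 292 Ω
X_C = 1/(ωC) = 1350 Ω
Net reactance X = X_L − X_C = -1060 Ω
Z = 540 − j1060 Ω
|Z| = √(540² + 1060²) = 1190 Ω
∠Z = arctan(-1060/540) = -63.0°
I = V/|Z| = 92.5 mA
P = VI cos φ = 110 × 0.0925 × cos(-63.0°) = 4.62 W

4.62 W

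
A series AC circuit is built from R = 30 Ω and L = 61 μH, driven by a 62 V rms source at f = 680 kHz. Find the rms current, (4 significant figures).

236.3 mA

ω = 2πf = 4.273e+06 rad/s
X_L = ωL = 260.6 Ω
Z = 30.00 + j260.6 Ω
|Z| = √(30.00² + 260.6²) = 262.3 Ω
I = V/|Z| = 62/262.3 = 236.3 mA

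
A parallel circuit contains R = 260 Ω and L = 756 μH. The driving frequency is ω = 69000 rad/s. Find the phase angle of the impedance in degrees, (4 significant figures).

78.66°

X_L = ωL = 52.16 Ω
Parallel: admittances add. Y = 1/R + 1/(jωL)
Y = (0.003846 − j0.01917) S
|Y| = 0.01955 S → |Z| = 1/|Y| = 51.14 Ω, ∠Z = −∠Y = 78.66°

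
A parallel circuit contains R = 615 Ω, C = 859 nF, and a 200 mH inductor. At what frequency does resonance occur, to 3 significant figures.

384 Hz

ω₀ = 1/√(LC) = 1/√(0.2 × 8.59e-07) = 2413 rad/s
f₀ = ω₀/(2π) = 384 Hz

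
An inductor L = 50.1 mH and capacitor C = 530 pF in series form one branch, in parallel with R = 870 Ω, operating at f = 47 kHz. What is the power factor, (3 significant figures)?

ω = 2πf = 295300 rad/s
X_L = ωL = 14800 Ω
X_C = 1/(ωC) = 6390 Ω
Branch 1: Z₁ = R = 870 Ω
Branch 2 (series LC): Z₂ = j(X_L − X_C) = j8410 Ω
Parallel: Z = Z₁Z₂/(Z₁+Z₂), |Z| = 865 Ω, ∠Z = 5.91°
cos φ = cos(5.91°) = 0.995

0.995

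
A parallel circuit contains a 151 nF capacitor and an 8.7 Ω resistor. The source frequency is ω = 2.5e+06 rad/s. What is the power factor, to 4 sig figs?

X_C = 1/(ωC) = 2.649 Ω
Parallel: admittances add. Y = 1/R + jωC
Y = (0.1149 + j0.3775) S
|Y| = 0.3946 S → |Z| = 1/|Y| = 2.534 Ω, ∠Z = −∠Y = -73.07°
cos φ = cos(-73.07°) = 0.2913

0.2913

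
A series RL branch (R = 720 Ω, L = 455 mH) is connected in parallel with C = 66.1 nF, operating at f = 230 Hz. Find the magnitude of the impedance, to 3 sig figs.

ω = 2πf = 1445 rad/s
X_L = ωL = 658 Ω
X_C = 1/(ωC) = 10500 Ω
Branch 1 (R+jX_L): Z₁ = 720 + j658 Ω, |Z₁| = 975 Ω
Branch 2 (−jX_C): Z₂ = −j10500 Ω
Parallel: Z = Z₁Z₂/(Z₁+Z₂), |Z| = 1040 Ω, ∠Z = 38.2°

1040 Ω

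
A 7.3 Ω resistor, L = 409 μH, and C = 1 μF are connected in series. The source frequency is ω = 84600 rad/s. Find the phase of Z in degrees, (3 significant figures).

72.2°

X_L = ωL = 34.6 Ω
X_C = 1/(ωC) = 11.8 Ω
Net reactance X = X_L − X_C = 22.8 Ω
Z = 7.30 + j22.8 Ω
|Z| = √(7.30² + 22.8²) = 23.9 Ω
∠Z = arctan(22.8/7.30) = 72.2°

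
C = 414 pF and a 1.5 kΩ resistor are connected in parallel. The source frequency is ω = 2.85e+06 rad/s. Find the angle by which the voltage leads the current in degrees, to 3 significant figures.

-60.5°

X_C = 1/(ωC) = 848 Ω
Parallel: admittances add. Y = 1/R + jωC
Y = (0.000667 + j0.00118) S
|Y| = 0.00136 S → |Z| = 1/|Y| = 738 Ω, ∠Z = −∠Y = -60.5°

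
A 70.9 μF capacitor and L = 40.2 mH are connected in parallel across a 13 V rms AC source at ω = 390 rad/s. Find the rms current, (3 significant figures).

470 mA

X_L = ωL = 15.7 Ω
X_C = 1/(ωC) = 36.2 Ω
Parallel: admittances add. Y = 1/(jωL) + jωC
Y = (0 − j0.0361) S
|Y| = 0.0361 S → |Z| = 1/|Y| = 27.7 Ω, ∠Z = −∠Y = 90.0°
I = V/|Z| = 13/27.7 = 470 mA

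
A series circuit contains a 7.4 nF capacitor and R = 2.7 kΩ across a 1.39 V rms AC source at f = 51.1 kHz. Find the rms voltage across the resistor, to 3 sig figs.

1.37 V

ω = 2πf = 321100 rad/s
X_C = 1/(ωC) = 421 Ω
Z = 2700 − j421 Ω
|Z| = √(2700² + 421²) = 2730 Ω
I = V/|Z| = 509 μA
V_R = I·|Z_R| = 0.000509 × 2700 = 1.37 V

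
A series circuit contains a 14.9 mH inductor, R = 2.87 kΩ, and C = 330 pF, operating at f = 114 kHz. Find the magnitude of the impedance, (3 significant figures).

ω = 2πf = 716300 rad/s
X_L = ωL = 10700 Ω
X_C = 1/(ωC) = 4230 Ω
Net reactance X = X_L − X_C = 6440 Ω
Z = 2870 + j6440 Ω
|Z| = √(2870² + 6440²) = 7050 Ω

7050 Ω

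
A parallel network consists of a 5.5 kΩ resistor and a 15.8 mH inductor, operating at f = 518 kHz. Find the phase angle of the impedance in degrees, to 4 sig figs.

ω = 2πf = 3.255e+06 rad/s
X_L = ωL = 51420 Ω
Parallel: admittances add. Y = 1/R + 1/(jωL)
Y = (0.0001818 − j1.945e-05) S
|Y| = 0.0001829 S → |Z| = 1/|Y| = 5469 Ω, ∠Z = −∠Y = 6.105°

6.105°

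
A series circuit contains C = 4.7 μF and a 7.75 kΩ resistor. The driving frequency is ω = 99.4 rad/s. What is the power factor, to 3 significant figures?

0.964

X_C = 1/(ωC) = 2140 Ω
Z = 7750 − j2140 Ω
|Z| = √(7750² + 2140²) = 8040 Ω
∠Z = arctan(-2140/7750) = -15.4°
cos φ = cos(-15.4°) = 0.964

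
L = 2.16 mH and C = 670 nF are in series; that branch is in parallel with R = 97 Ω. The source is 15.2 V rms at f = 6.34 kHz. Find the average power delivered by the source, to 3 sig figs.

2.38 W

ω = 2πf = 39840 rad/s
X_L = ωL = 86.0 Ω
X_C = 1/(ωC) = 37.5 Ω
Branch 1: Z₁ = R = 97.0 Ω
Branch 2 (series LC): Z₂ = j(X_L − X_C) = j48.6 Ω
Parallel: Z = Z₁Z₂/(Z₁+Z₂), |Z| = 43.4 Ω, ∠Z = 63.4°
I = V/|Z| = 350 mA
P = VI cos φ = 15.2 × 0.350 × cos(63.4°) = 2.38 W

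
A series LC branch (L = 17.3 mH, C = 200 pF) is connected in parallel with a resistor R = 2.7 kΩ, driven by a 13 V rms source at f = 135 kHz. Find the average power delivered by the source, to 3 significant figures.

ω = 2πf = 848200 rad/s
X_L = ωL = 14700 Ω
X_C = 1/(ωC) = 5890 Ω
Branch 1: Z₁ = R = 2700 Ω
Branch 2 (series LC): Z₂ = j(X_L − X_C) = j8780 Ω
Parallel: Z = Z₁Z₂/(Z₁+Z₂), |Z| = 2580 Ω, ∠Z = 17.1°
I = V/|Z| = 5.04 mA
P = VI cos φ = 13 × 0.00504 × cos(17.1°) = 62.6 mW

62.6 mW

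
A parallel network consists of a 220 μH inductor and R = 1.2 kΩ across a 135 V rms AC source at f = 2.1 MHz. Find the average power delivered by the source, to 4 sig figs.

15.19 W

ω = 2πf = 1.319e+07 rad/s
X_L = ωL = 2903 Ω
Parallel: admittances add. Y = 1/R + 1/(jωL)
Y = (0.0008333 − j0.0003445) S
|Y| = 0.0009017 S → |Z| = 1/|Y| = 1109 Ω, ∠Z = −∠Y = 22.46°
I = V/|Z| = 121.7 mA
P = VI cos φ = 135 × 0.1217 × cos(22.46°) = 15.19 W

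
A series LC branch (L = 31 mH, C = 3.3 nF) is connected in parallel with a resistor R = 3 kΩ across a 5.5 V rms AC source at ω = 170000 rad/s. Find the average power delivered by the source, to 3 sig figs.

X_L = ωL = 5270 Ω
X_C = 1/(ωC) = 1780 Ω
Branch 1: Z₁ = R = 3000 Ω
Branch 2 (series LC): Z₂ = j(X_L − X_C) = j3490 Ω
Parallel: Z = Z₁Z₂/(Z₁+Z₂), |Z| = 2270 Ω, ∠Z = 40.7°
I = V/|Z| = 2.42 mA
P = VI cos φ = 5.5 × 0.00242 × cos(40.7°) = 10.1 mW

10.1 mW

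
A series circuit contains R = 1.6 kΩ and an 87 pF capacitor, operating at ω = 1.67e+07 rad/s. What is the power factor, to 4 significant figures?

0.9186

X_C = 1/(ωC) = 688.3 Ω
Z = 1600 − j688.3 Ω
|Z| = √(1600² + 688.3²) = 1742 Ω
∠Z = arctan(-688.3/1600) = -23.28°
cos φ = cos(-23.28°) = 0.9186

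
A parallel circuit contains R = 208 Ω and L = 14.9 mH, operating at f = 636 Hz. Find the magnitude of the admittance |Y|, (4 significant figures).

17.47 mS

ω = 2πf = 3996 rad/s
X_L = ωL = 59.54 Ω
Parallel: admittances add. Y = 1/R + 1/(jωL)
Y = (0.004808 − j0.01679) S
|Y| = 0.01747 S → |Z| = 1/|Y| = 57.24 Ω, ∠Z = −∠Y = 74.03°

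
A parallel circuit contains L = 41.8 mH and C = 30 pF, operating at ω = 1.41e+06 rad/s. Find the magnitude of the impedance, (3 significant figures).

X_L = ωL = 58900 Ω
X_C = 1/(ωC) = 23600 Ω
Parallel: admittances add. Y = 1/(jωL) + jωC
Y = (0 + j2.53e-05) S
|Y| = 2.53e-05 S → |Z| = 1/|Y| = 39500 Ω, ∠Z = −∠Y = -90.0°

39500 Ω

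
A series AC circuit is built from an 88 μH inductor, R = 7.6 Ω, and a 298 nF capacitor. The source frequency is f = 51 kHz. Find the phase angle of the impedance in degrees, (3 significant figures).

66.8°

ω = 2πf = 320400 rad/s
X_L = ωL = 28.2 Ω
X_C = 1/(ωC) = 10.5 Ω
Net reactance X = X_L − X_C = 17.7 Ω
Z = 7.60 + j17.7 Ω
|Z| = √(7.60² + 17.7²) = 19.3 Ω
∠Z = arctan(17.7/7.60) = 66.8°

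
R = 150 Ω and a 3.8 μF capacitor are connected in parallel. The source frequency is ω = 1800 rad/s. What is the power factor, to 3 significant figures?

0.698

X_C = 1/(ωC) = 146 Ω
Parallel: admittances add. Y = 1/R + jωC
Y = (0.00667 + j0.00684) S
|Y| = 0.00955 S → |Z| = 1/|Y| = 105 Ω, ∠Z = −∠Y = -45.7°
cos φ = cos(-45.7°) = 0.698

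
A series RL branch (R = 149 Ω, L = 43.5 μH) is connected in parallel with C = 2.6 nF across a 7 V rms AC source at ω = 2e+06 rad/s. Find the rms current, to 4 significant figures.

38.49 mA

X_L = ωL = 87.00 Ω
X_C = 1/(ωC) = 192.3 Ω
Branch 1 (R+jX_L): Z₁ = 149.0 + j87.00 Ω, |Z₁| = 172.5 Ω
Branch 2 (−jX_C): Z₂ = −j192.3 Ω
Parallel: Z = Z₁Z₂/(Z₁+Z₂), |Z| = 181.9 Ω, ∠Z = -24.47°
I = V/|Z| = 7/181.9 = 38.49 mA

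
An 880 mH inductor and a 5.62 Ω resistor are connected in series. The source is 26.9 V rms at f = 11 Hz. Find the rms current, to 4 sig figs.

440.4 mA

ω = 2πf = 69.12 rad/s
X_L = ωL = 60.82 Ω
Z = 5.620 + j60.82 Ω
|Z| = √(5.620² + 60.82²) = 61.08 Ω
I = V/|Z| = 26.9/61.08 = 440.4 mA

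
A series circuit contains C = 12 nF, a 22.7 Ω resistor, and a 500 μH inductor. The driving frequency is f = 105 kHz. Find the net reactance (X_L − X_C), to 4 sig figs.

203.6 Ω

ω = 2πf = 659700 rad/s
X_L = ωL = 329.9 Ω
X_C = 1/(ωC) = 126.3 Ω
X = 329.9 − 126.3 = 203.6 Ω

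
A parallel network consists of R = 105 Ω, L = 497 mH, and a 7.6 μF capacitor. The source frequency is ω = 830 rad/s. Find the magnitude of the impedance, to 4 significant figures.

97.23 Ω

X_L = ωL = 412.5 Ω
X_C = 1/(ωC) = 158.5 Ω
Parallel: admittances add. Y = 1/R + 1/(jωL) + jωC
Y = (0.009524 + j0.003884) S
|Y| = 0.01029 S → |Z| = 1/|Y| = 97.23 Ω, ∠Z = −∠Y = -22.19°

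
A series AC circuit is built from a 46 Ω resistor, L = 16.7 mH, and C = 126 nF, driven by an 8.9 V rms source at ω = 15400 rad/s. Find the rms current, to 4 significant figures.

33.94 mA

X_L = ωL = 257.2 Ω
X_C = 1/(ωC) = 515.4 Ω
Net reactance X = X_L − X_C = -258.2 Ω
Z = 46.00 − j258.2 Ω
|Z| = √(46.00² + 258.2²) = 262.2 Ω
I = V/|Z| = 8.9/262.2 = 33.94 mA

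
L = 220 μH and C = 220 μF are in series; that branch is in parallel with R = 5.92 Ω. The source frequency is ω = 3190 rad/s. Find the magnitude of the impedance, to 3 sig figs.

X_L = ωL = 0.702 Ω
X_C = 1/(ωC) = 1.42 Ω
Branch 1: Z₁ = R = 5.92 Ω
Branch 2 (series LC): Z₂ = j(X_L − X_C) = −j0.723 Ω
Parallel: Z = Z₁Z₂/(Z₁+Z₂), |Z| = 0.718 Ω, ∠Z = -83.0°

0.718 Ω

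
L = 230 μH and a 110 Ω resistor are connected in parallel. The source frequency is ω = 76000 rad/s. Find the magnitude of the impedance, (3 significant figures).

17.3 Ω

X_L = ωL = 17.5 Ω
Parallel: admittances add. Y = 1/R + 1/(jωL)
Y = (0.00909 − j0.0572) S
|Y| = 0.0579 S → |Z| = 1/|Y| = 17.3 Ω, ∠Z = −∠Y = 81.0°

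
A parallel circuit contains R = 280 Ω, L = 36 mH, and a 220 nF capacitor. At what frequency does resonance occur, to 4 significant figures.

ω₀ = 1/√(LC) = 1/√(0.036 × 2.2e-07) = 11240 rad/s
f₀ = ω₀/(2π) = 1.788 kHz

1.788 kHz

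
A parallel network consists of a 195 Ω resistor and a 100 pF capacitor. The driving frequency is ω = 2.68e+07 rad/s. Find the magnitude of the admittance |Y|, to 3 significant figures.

X_C = 1/(ωC) = 373 Ω
Parallel: admittances add. Y = 1/R + jωC
Y = (0.00513 + j0.00268) S
|Y| = 0.00579 S → |Z| = 1/|Y| = 173 Ω, ∠Z = −∠Y = -27.6°

5.79 mS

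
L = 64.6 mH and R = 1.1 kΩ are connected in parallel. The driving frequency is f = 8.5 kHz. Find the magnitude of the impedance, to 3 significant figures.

ω = 2πf = 53410 rad/s
X_L = ωL = 3450 Ω
Parallel: admittances add. Y = 1/R + 1/(jωL)
Y = (0.000909 − j0.000290) S
|Y| = 0.000954 S → |Z| = 1/|Y| = 1050 Ω, ∠Z = −∠Y = 17.7°

1050 Ω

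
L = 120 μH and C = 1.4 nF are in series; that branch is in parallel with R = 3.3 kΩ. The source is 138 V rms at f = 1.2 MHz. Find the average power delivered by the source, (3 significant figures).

ω = 2πf = 7.54e+06 rad/s
X_L = ωL = 905 Ω
X_C = 1/(ωC) = 94.7 Ω
Branch 1: Z₁ = R = 3300 Ω
Branch 2 (series LC): Z₂ = j(X_L − X_C) = j810 Ω
Parallel: Z = Z₁Z₂/(Z₁+Z₂), |Z| = 787 Ω, ∠Z = 76.2°
I = V/|Z| = 175 mA
P = VI cos φ = 138 × 0.175 × cos(76.2°) = 5.77 W

5.77 W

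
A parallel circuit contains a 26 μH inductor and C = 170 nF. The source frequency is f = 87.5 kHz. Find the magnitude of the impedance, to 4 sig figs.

42.55 Ω

ω = 2πf = 549800 rad/s
X_L = ωL = 14.29 Ω
X_C = 1/(ωC) = 10.70 Ω
Parallel: admittances add. Y = 1/(jωL) + jωC
Y = (0 + j0.02350) S
|Y| = 0.02350 S → |Z| = 1/|Y| = 42.55 Ω, ∠Z = −∠Y = -90.00°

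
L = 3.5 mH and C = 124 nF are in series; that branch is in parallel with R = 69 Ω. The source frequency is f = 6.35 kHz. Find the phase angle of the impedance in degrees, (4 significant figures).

-47.84°

ω = 2πf = 39900 rad/s
X_L = ωL = 139.6 Ω
X_C = 1/(ωC) = 202.1 Ω
Branch 1: Z₁ = R = 69.00 Ω
Branch 2 (series LC): Z₂ = j(X_L − X_C) = −j62.48 Ω
Parallel: Z = Z₁Z₂/(Z₁+Z₂), |Z| = 46.32 Ω, ∠Z = -47.84°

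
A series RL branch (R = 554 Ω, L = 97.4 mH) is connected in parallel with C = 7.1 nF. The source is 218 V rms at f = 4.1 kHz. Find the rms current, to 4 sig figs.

ω = 2πf = 25760 rad/s
X_L = ωL = 2509 Ω
X_C = 1/(ωC) = 5467 Ω
Branch 1 (R+jX_L): Z₁ = 554.0 + j2509 Ω, |Z₁| = 2570 Ω
Branch 2 (−jX_C): Z₂ = −j5467 Ω
Parallel: Z = Z₁Z₂/(Z₁+Z₂), |Z| = 4668 Ω, ∠Z = 66.94°
I = V/|Z| = 218/4668 = 46.70 mA

46.70 mA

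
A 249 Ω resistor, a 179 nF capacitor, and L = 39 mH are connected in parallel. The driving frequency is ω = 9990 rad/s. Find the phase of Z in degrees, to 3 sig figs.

11.0°

X_L = ωL = 390 Ω
X_C = 1/(ωC) = 559 Ω
Parallel: admittances add. Y = 1/R + 1/(jωL) + jωC
Y = (0.00402 − j0.000778) S
|Y| = 0.00409 S → |Z| = 1/|Y| = 244 Ω, ∠Z = −∠Y = 11.0°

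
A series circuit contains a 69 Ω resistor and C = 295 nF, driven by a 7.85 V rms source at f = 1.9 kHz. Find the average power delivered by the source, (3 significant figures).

ω = 2πf = 11940 rad/s
X_C = 1/(ωC) = 284 Ω
Z = 69.0 − j284 Ω
|Z| = √(69.0² + 284²) = 292 Ω
∠Z = arctan(-284/69.0) = -76.3°
I = V/|Z| = 26.9 mA
P = VI cos φ = 7.85 × 0.0269 × cos(-76.3°) = 49.8 mW

49.8 mW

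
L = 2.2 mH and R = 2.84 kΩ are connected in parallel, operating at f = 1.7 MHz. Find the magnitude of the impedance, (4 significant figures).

ω = 2πf = 1.068e+07 rad/s
X_L = ωL = 23500 Ω
Parallel: admittances add. Y = 1/R + 1/(jωL)
Y = (0.0003521 − j4.255e-05) S
|Y| = 0.0003547 S → |Z| = 1/|Y| = 2819 Ω, ∠Z = −∠Y = 6.891°

2819 Ω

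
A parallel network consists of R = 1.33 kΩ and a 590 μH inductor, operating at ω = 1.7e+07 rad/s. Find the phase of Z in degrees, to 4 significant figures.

7.553°

X_L = ωL = 10030 Ω
Parallel: admittances add. Y = 1/R + 1/(jωL)
Y = (0.0007519 − j9.97e-05) S
|Y| = 0.0007585 S → |Z| = 1/|Y| = 1318 Ω, ∠Z = −∠Y = 7.553°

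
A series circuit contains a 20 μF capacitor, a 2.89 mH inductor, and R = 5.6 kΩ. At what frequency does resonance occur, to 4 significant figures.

662.0 Hz

ω₀ = 1/√(LC) = 1/√(0.00289 × 2e-05) = 4159 rad/s
f₀ = ω₀/(2π) = 662.0 Hz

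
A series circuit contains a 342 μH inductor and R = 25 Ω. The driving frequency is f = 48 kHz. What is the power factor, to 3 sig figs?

ω = 2πf = 301600 rad/s
X_L = ωL = 103 Ω
Z = 25.0 + j103 Ω
|Z| = √(25.0² + 103²) = 106 Ω
∠Z = arctan(103/25.0) = 76.4°
cos φ = cos(76.4°) = 0.236

0.236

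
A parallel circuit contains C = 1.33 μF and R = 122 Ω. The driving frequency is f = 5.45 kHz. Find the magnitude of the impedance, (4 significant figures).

ω = 2πf = 34240 rad/s
X_C = 1/(ωC) = 21.96 Ω
Parallel: admittances add. Y = 1/R + jωC
Y = (0.008197 + j0.04554) S
|Y| = 0.04628 S → |Z| = 1/|Y| = 21.61 Ω, ∠Z = −∠Y = -79.80°

21.61 Ω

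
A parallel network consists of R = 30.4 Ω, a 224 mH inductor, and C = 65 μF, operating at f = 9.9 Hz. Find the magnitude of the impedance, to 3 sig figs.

13.3 Ω

ω = 2πf = 62.20 rad/s
X_L = ωL = 13.9 Ω
X_C = 1/(ωC) = 247 Ω
Parallel: admittances add. Y = 1/R + 1/(jωL) + jωC
Y = (0.0329 − j0.0677) S
|Y| = 0.0753 S → |Z| = 1/|Y| = 13.3 Ω, ∠Z = −∠Y = 64.1°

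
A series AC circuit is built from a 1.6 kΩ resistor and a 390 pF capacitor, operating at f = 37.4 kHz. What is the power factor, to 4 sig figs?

ω = 2πf = 235000 rad/s
X_C = 1/(ωC) = 10910 Ω
Z = 1600 − j10910 Ω
|Z| = √(1600² + 10910²) = 11030 Ω
∠Z = arctan(-10910/1600) = -81.66°
cos φ = cos(-81.66°) = 0.1451

0.1451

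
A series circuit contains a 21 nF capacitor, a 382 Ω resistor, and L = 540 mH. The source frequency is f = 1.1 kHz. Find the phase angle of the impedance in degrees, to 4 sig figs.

ω = 2πf = 6912 rad/s
X_L = ωL = 3732 Ω
X_C = 1/(ωC) = 6890 Ω
Net reactance X = X_L − X_C = -3158 Ω
Z = 382.0 − j3158 Ω
|Z| = √(382.0² + 3158²) = 3181 Ω
∠Z = arctan(-3158/382.0) = -83.10°

-83.10°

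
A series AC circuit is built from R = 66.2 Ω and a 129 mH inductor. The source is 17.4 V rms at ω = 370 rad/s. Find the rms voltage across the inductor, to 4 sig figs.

X_L = ωL = 47.73 Ω
Z = 66.20 + j47.73 Ω
|Z| = √(66.20² + 47.73²) = 81.61 Ω
I = V/|Z| = 213.2 mA
V_L = I·|Z_L| = 0.2132 × 47.73 = 10.18 V

10.18 V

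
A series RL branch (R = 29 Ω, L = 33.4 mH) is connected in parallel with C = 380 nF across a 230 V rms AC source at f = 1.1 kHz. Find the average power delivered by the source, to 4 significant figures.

28.34 W

ω = 2πf = 6912 rad/s
X_L = ωL = 230.8 Ω
X_C = 1/(ωC) = 380.8 Ω
Branch 1 (R+jX_L): Z₁ = 29.00 + j230.8 Ω, |Z₁| = 232.7 Ω
Branch 2 (−jX_C): Z₂ = −j380.8 Ω
Parallel: Z = Z₁Z₂/(Z₁+Z₂), |Z| = 580.2 Ω, ∠Z = 71.89°
I = V/|Z| = 396.4 mA
P = VI cos φ = 230 × 0.3964 × cos(71.89°) = 28.34 W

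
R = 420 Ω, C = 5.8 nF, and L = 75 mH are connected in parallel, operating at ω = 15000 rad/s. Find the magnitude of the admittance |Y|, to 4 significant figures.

X_L = ωL = 1125 Ω
X_C = 1/(ωC) = 11490 Ω
Parallel: admittances add. Y = 1/R + 1/(jωL) + jωC
Y = (0.002381 − j0.0008019) S
|Y| = 0.002512 S → |Z| = 1/|Y| = 398.0 Ω, ∠Z = −∠Y = 18.61°

2.512 mS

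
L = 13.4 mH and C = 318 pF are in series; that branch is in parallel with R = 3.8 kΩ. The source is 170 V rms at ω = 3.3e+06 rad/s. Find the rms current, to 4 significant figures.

44.91 mA

X_L = ωL = 44220 Ω
X_C = 1/(ωC) = 952.9 Ω
Branch 1: Z₁ = R = 3800 Ω
Branch 2 (series LC): Z₂ = j(X_L − X_C) = j43270 Ω
Parallel: Z = Z₁Z₂/(Z₁+Z₂), |Z| = 3785 Ω, ∠Z = 5.019°
I = V/|Z| = 170/3785 = 44.91 mA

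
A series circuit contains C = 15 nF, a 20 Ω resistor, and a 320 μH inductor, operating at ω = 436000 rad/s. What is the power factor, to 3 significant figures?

0.831

X_L = ωL = 140 Ω
X_C = 1/(ωC) = 153 Ω
Net reactance X = X_L − X_C = -13.4 Ω
Z = 20.0 − j13.4 Ω
|Z| = √(20.0² + 13.4²) = 24.1 Ω
∠Z = arctan(-13.4/20.0) = -33.8°
cos φ = cos(-33.8°) = 0.831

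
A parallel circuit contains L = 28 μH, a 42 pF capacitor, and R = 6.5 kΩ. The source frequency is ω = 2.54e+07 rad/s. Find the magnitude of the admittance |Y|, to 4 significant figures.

372.5 μS

X_L = ωL = 711.2 Ω
X_C = 1/(ωC) = 937.4 Ω
Parallel: admittances add. Y = 1/R + 1/(jωL) + jωC
Y = (0.0001538 − j0.0003393) S
|Y| = 0.0003725 S → |Z| = 1/|Y| = 2684 Ω, ∠Z = −∠Y = 65.61°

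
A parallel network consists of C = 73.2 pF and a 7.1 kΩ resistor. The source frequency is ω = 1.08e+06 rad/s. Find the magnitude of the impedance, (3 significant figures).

X_C = 1/(ωC) = 12600 Ω
Parallel: admittances add. Y = 1/R + jωC
Y = (0.000141 + j7.91e-05) S
|Y| = 0.000162 S → |Z| = 1/|Y| = 6190 Ω, ∠Z = −∠Y = -29.3°

6190 Ω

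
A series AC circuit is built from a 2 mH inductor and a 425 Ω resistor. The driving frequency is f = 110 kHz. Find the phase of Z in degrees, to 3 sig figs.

ω = 2πf = 691200 rad/s
X_L = ωL = 1380 Ω
Z = 425 + j1380 Ω
|Z| = √(425² + 1380²) = 1450 Ω
∠Z = arctan(1380/425) = 72.9°

72.9°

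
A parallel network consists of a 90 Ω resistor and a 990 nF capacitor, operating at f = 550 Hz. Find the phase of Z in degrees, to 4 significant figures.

ω = 2πf = 3456 rad/s
X_C = 1/(ωC) = 292.3 Ω
Parallel: admittances add. Y = 1/R + jωC
Y = (0.01111 + j0.003421) S
|Y| = 0.01163 S → |Z| = 1/|Y| = 86.01 Ω, ∠Z = −∠Y = -17.11°

-17.11°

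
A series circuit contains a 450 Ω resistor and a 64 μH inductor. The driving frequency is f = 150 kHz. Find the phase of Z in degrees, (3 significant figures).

ω = 2πf = 942500 rad/s
X_L = ωL = 60.3 Ω
Z = 450 + j60.3 Ω
|Z| = √(450² + 60.3²) = 454 Ω
∠Z = arctan(60.3/450) = 7.63°

7.63°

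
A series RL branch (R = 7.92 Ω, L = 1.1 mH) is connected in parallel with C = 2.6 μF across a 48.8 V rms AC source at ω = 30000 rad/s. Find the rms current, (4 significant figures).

X_L = ωL = 33.00 Ω
X_C = 1/(ωC) = 12.82 Ω
Branch 1 (R+jX_L): Z₁ = 7.920 + j33.00 Ω, |Z₁| = 33.94 Ω
Branch 2 (−jX_C): Z₂ = −j12.82 Ω
Parallel: Z = Z₁Z₂/(Z₁+Z₂), |Z| = 20.07 Ω, ∠Z = -82.07°
I = V/|Z| = 48.8/20.07 = 2.431 A

2.431 A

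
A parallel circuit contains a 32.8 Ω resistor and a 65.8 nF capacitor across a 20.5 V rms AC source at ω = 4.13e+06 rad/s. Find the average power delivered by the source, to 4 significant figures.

12.81 W

X_C = 1/(ωC) = 3.680 Ω
Parallel: admittances add. Y = 1/R + jωC
Y = (0.03049 + j0.2718) S
|Y| = 0.2735 S → |Z| = 1/|Y| = 3.657 Ω, ∠Z = −∠Y = -83.60°
I = V/|Z| = 5.606 A
P = VI cos φ = 20.5 × 5.606 × cos(-83.60°) = 12.81 W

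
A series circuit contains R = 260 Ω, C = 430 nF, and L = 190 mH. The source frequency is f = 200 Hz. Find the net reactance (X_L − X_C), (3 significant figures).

-1610 Ω

ω = 2πf = 1257 rad/s
X_L = ωL = 239 Ω
X_C = 1/(ωC) = 1850 Ω
X = 239 − 1850 = -1610 Ω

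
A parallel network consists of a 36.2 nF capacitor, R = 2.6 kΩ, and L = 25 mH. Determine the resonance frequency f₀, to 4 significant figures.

ω₀ = 1/√(LC) = 1/√(0.025 × 3.62e-08) = 33240 rad/s
f₀ = ω₀/(2π) = 5.290 kHz

5.290 kHz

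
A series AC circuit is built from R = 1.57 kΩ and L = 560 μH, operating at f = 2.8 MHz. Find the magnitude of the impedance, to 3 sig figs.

ω = 2πf = 1.759e+07 rad/s
X_L = ωL = 9850 Ω
Z = 1570 + j9850 Ω
|Z| = √(1570² + 9850²) = 9980 Ω

9980 Ω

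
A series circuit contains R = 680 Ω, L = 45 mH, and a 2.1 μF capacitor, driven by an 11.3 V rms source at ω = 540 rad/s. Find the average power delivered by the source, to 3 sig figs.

72.5 mW

X_L = ωL = 24.3 Ω
X_C = 1/(ωC) = 882 Ω
Net reactance X = X_L − X_C = -858 Ω
Z = 680 − j858 Ω
|Z| = √(680² + 858²) = 1090 Ω
∠Z = arctan(-858/680) = -51.6°
I = V/|Z| = 10.3 mA
P = VI cos φ = 11.3 × 0.0103 × cos(-51.6°) = 72.5 mW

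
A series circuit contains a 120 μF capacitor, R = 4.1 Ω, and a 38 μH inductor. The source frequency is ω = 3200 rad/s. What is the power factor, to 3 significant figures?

0.855

X_L = ωL = 0.122 Ω
X_C = 1/(ωC) = 2.60 Ω
Net reactance X = X_L − X_C = -2.48 Ω
Z = 4.10 − j2.48 Ω
|Z| = √(4.10² + 2.48²) = 4.79 Ω
∠Z = arctan(-2.48/4.10) = -31.2°
cos φ = cos(-31.2°) = 0.855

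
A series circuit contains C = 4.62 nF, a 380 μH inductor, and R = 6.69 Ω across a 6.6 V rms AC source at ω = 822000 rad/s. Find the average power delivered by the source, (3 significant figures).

X_L = ωL = 312 Ω
X_C = 1/(ωC) = 263 Ω
Net reactance X = X_L − X_C = 49.0 Ω
Z = 6.69 + j49.0 Ω
|Z| = √(6.69² + 49.0²) = 49.5 Ω
∠Z = arctan(49.0/6.69) = 82.2°
I = V/|Z| = 133 mA
P = VI cos φ = 6.6 × 0.133 × cos(82.2°) = 119 mW

119 mW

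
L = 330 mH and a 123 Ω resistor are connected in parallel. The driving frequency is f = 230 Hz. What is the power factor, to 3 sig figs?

ω = 2πf = 1445 rad/s
X_L = ωL = 477 Ω
Parallel: admittances add. Y = 1/R + 1/(jωL)
Y = (0.00813 − j0.00210) S
|Y| = 0.00840 S → |Z| = 1/|Y| = 119 Ω, ∠Z = −∠Y = 14.5°
cos φ = cos(14.5°) = 0.968

0.968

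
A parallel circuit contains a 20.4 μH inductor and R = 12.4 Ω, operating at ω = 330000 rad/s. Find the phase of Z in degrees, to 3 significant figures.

61.5°

X_L = ωL = 6.73 Ω
Parallel: admittances add. Y = 1/R + 1/(jωL)
Y = (0.0806 − j0.149) S
|Y| = 0.169 S → |Z| = 1/|Y| = 5.92 Ω, ∠Z = −∠Y = 61.5°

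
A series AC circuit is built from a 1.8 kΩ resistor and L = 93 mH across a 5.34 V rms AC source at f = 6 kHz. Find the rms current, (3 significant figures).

ω = 2πf = 37700 rad/s
X_L = ωL = 3510 Ω
Z = 1800 + j3510 Ω
|Z| = √(1800² + 3510²) = 3940 Ω
I = V/|Z| = 5.34/3940 = 1.35 mA

1.35 mA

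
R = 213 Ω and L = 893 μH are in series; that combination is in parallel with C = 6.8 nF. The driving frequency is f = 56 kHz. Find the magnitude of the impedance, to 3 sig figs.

ω = 2πf = 351900 rad/s
X_L = ωL = 314 Ω
X_C = 1/(ωC) = 418 Ω
Branch 1 (R+jX_L): Z₁ = 213 + j314 Ω, |Z₁| = 380 Ω
Branch 2 (−jX_C): Z₂ = −j418 Ω
Parallel: Z = Z₁Z₂/(Z₁+Z₂), |Z| = 670 Ω, ∠Z = -8.17°

670 Ω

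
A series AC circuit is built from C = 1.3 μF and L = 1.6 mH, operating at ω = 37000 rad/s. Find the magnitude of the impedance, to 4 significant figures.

X_L = ωL = 59.20 Ω
X_C = 1/(ωC) = 20.79 Ω
Net reactance X = X_L − X_C = 38.41 Ω
Z = j38.41 Ω
|Z| = √(0² + 38.41²) = 38.41 Ω

38.41 Ω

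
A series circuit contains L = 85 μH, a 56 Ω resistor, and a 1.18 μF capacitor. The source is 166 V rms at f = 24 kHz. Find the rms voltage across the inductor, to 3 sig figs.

37.7 V

ω = 2πf = 150800 rad/s
X_L = ωL = 12.8 Ω
X_C = 1/(ωC) = 5.62 Ω
Net reactance X = X_L − X_C = 7.20 Ω
Z = 56.0 + j7.20 Ω
|Z| = √(56.0² + 7.20²) = 56.5 Ω
I = V/|Z| = 2.94 A
V_L = I·|Z_L| = 2.94 × 12.8 = 37.7 V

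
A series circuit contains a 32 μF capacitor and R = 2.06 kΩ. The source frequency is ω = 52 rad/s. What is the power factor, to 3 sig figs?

X_C = 1/(ωC) = 601 Ω
Z = 2060 − j601 Ω
|Z| = √(2060² + 601²) = 2150 Ω
∠Z = arctan(-601/2060) = -16.3°
cos φ = cos(-16.3°) = 0.960

0.960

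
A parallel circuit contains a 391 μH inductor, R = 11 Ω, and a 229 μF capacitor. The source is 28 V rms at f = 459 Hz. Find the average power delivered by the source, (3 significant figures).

ω = 2πf = 2884 rad/s
X_L = ωL = 1.13 Ω
X_C = 1/(ωC) = 1.51 Ω
Parallel: admittances add. Y = 1/R + 1/(jωL) + jωC
Y = (0.0909 − j0.226) S
|Y| = 0.244 S → |Z| = 1/|Y| = 4.10 Ω, ∠Z = −∠Y = 68.1°
I = V/|Z| = 6.83 A
P = VI cos φ = 28 × 6.83 × cos(68.1°) = 71.3 W

71.3 W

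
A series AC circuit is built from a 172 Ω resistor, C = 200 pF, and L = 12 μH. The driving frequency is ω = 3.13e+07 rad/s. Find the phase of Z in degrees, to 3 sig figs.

X_L = ωL = 376 Ω
X_C = 1/(ωC) = 160 Ω
Net reactance X = X_L − X_C = 216 Ω
Z = 172 + j216 Ω
|Z| = √(172² + 216²) = 276 Ω
∠Z = arctan(216/172) = 51.5°

51.5°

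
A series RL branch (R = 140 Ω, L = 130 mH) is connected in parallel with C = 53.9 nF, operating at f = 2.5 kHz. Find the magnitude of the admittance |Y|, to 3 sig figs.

ω = 2πf = 15710 rad/s
X_L = ωL = 2040 Ω
X_C = 1/(ωC) = 1180 Ω
Branch 1 (R+jX_L): Z₁ = 140 + j2040 Ω, |Z₁| = 2050 Ω
Branch 2 (−jX_C): Z₂ = −j1180 Ω
Parallel: Z = Z₁Z₂/(Z₁+Z₂), |Z| = 2770 Ω, ∠Z = -84.7°
|Y| = 1/|Z| = 361 μS

361 μS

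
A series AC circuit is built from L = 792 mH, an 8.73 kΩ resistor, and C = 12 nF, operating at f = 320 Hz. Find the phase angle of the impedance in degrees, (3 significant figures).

-77.6°

ω = 2πf = 2011 rad/s
X_L = ωL = 1590 Ω
X_C = 1/(ωC) = 41400 Ω
Net reactance X = X_L − X_C = -39900 Ω
Z = 8730 − j39900 Ω
|Z| = √(8730² + 39900²) = 40800 Ω
∠Z = arctan(-39900/8730) = -77.6°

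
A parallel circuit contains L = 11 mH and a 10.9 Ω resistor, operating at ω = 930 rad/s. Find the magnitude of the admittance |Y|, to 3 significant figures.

X_L = ωL = 10.2 Ω
Parallel: admittances add. Y = 1/R + 1/(jωL)
Y = (0.0917 − j0.0978) S
|Y| = 0.134 S → |Z| = 1/|Y| = 7.46 Ω, ∠Z = −∠Y = 46.8°

134 mS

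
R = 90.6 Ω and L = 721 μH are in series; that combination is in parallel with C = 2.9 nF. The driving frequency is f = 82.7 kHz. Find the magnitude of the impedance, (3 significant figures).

ω = 2πf = 519600 rad/s
X_L = ωL = 375 Ω
X_C = 1/(ωC) = 664 Ω
Branch 1 (R+jX_L): Z₁ = 90.6 + j375 Ω, |Z₁| = 385 Ω
Branch 2 (−jX_C): Z₂ = −j664 Ω
Parallel: Z = Z₁Z₂/(Z₁+Z₂), |Z| = 845 Ω, ∠Z = 59.0°

845 Ω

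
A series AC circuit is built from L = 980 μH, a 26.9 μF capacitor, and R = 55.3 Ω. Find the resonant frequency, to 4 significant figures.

980.2 Hz

ω₀ = 1/√(LC) = 1/√(0.00098 × 2.69e-05) = 6159 rad/s
f₀ = ω₀/(2π) = 980.2 Hz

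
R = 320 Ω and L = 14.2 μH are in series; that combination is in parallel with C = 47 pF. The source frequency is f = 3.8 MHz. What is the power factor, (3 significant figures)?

ω = 2πf = 2.388e+07 rad/s
X_L = ωL = 339 Ω
X_C = 1/(ωC) = 891 Ω
Branch 1 (R+jX_L): Z₁ = 320 + j339 Ω, |Z₁| = 466 Ω
Branch 2 (−jX_C): Z₂ = −j891 Ω
Parallel: Z = Z₁Z₂/(Z₁+Z₂), |Z| = 651 Ω, ∠Z = 16.6°
cos φ = cos(16.6°) = 0.959

0.959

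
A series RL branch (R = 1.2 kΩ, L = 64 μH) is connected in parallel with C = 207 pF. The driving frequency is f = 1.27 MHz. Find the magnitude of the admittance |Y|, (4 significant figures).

1.525 mS

ω = 2πf = 7.98e+06 rad/s
X_L = ωL = 510.7 Ω
X_C = 1/(ωC) = 605.4 Ω
Branch 1 (R+jX_L): Z₁ = 1200 + j510.7 Ω, |Z₁| = 1304 Ω
Branch 2 (−jX_C): Z₂ = −j605.4 Ω
Parallel: Z = Z₁Z₂/(Z₁+Z₂), |Z| = 655.9 Ω, ∠Z = -62.43°
|Y| = 1/|Z| = 1.525 mS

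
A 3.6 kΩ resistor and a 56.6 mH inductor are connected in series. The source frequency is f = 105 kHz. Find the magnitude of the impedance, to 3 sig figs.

37500 Ω

ω = 2πf = 659700 rad/s
X_L = ωL = 37300 Ω
Z = 3600 + j37300 Ω
|Z| = √(3600² + 37300²) = 37500 Ω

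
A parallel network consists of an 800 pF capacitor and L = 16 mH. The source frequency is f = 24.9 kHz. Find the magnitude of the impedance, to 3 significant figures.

ω = 2πf = 156500 rad/s
X_L = ωL = 2500 Ω
X_C = 1/(ωC) = 7990 Ω
Parallel: admittances add. Y = 1/(jωL) + jωC
Y = (0 − j0.000274) S
|Y| = 0.000274 S → |Z| = 1/|Y| = 3650 Ω, ∠Z = −∠Y = 90.0°

3650 Ω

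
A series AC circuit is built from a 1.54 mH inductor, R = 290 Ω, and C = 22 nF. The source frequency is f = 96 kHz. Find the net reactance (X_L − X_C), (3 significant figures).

854 Ω

ω = 2πf = 603200 rad/s
X_L = ωL = 929 Ω
X_C = 1/(ωC) = 75.4 Ω
X = 929 − 75.4 = 854 Ω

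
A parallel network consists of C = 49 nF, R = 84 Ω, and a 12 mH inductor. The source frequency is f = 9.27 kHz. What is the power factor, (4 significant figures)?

ω = 2πf = 58250 rad/s
X_L = ωL = 698.9 Ω
X_C = 1/(ωC) = 350.4 Ω
Parallel: admittances add. Y = 1/R + 1/(jωL) + jωC
Y = (0.01190 + j0.001423) S
|Y| = 0.01199 S → |Z| = 1/|Y| = 83.41 Ω, ∠Z = −∠Y = -6.818°
cos φ = cos(-6.818°) = 0.9929

0.9929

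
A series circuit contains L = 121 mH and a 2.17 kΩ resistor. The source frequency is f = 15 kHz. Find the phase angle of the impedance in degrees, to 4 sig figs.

ω = 2πf = 94250 rad/s
X_L = ωL = 11400 Ω
Z = 2170 + j11400 Ω
|Z| = √(2170² + 11400²) = 11610 Ω
∠Z = arctan(11400/2170) = 79.23°

79.23°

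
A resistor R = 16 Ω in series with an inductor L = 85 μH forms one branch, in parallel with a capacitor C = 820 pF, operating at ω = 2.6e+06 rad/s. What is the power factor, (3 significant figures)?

X_L = ωL = 221 Ω
X_C = 1/(ωC) = 469 Ω
Branch 1 (R+jX_L): Z₁ = 16.0 + j221 Ω, |Z₁| = 222 Ω
Branch 2 (−jX_C): Z₂ = −j469 Ω
Parallel: Z = Z₁Z₂/(Z₁+Z₂), |Z| = 418 Ω, ∠Z = 82.2°
cos φ = cos(82.2°) = 0.136

0.136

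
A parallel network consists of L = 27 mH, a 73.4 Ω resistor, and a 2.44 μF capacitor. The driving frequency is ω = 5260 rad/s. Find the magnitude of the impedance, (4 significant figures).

X_L = ωL = 142.0 Ω
X_C = 1/(ωC) = 77.92 Ω
Parallel: admittances add. Y = 1/R + 1/(jωL) + jωC
Y = (0.01362 + j0.005793) S
|Y| = 0.01480 S → |Z| = 1/|Y| = 67.55 Ω, ∠Z = −∠Y = -23.04°

67.55 Ω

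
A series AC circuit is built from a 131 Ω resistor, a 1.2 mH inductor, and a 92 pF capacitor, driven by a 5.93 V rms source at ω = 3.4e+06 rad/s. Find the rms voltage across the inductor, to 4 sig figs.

X_L = ωL = 4080 Ω
X_C = 1/(ωC) = 3197 Ω
Net reactance X = X_L − X_C = 883.1 Ω
Z = 131.0 + j883.1 Ω
|Z| = √(131.0² + 883.1²) = 892.7 Ω
I = V/|Z| = 6.643 mA
V_L = I·|Z_L| = 0.006643 × 4080 = 27.10 V

27.10 V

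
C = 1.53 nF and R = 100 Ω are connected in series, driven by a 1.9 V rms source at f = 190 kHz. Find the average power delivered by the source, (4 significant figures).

1.165 mW

ω = 2πf = 1.194e+06 rad/s
X_C = 1/(ωC) = 547.5 Ω
Z = 100.0 − j547.5 Ω
|Z| = √(100.0² + 547.5²) = 556.5 Ω
∠Z = arctan(-547.5/100.0) = -79.65°
I = V/|Z| = 3.414 mA
P = VI cos φ = 1.9 × 0.003414 × cos(-79.65°) = 1.165 mW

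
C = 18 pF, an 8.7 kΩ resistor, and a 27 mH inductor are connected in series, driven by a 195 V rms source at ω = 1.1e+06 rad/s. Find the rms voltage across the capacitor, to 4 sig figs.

X_L = ωL = 29700 Ω
X_C = 1/(ωC) = 50510 Ω
Net reactance X = X_L − X_C = -20810 Ω
Z = 8700 − j20810 Ω
|Z| = √(8700² + 20810²) = 22550 Ω
I = V/|Z| = 8.647 mA
V_C = I·|Z_C| = 0.008647 × 50510 = 436.7 V

436.7 V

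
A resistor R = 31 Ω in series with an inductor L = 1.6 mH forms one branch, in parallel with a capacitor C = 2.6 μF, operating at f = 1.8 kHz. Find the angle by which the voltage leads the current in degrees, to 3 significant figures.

ω = 2πf = 11310 rad/s
X_L = ωL = 18.1 Ω
X_C = 1/(ωC) = 34.0 Ω
Branch 1 (R+jX_L): Z₁ = 31.0 + j18.1 Ω, |Z₁| = 35.9 Ω
Branch 2 (−jX_C): Z₂ = −j34.0 Ω
Parallel: Z = Z₁Z₂/(Z₁+Z₂), |Z| = 35.0 Ω, ∠Z = -32.6°

-32.6°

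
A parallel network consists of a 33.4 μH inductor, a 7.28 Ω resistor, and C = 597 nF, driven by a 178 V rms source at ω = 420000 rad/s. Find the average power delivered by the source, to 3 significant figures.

4.35 kW

X_L = ωL = 14.0 Ω
X_C = 1/(ωC) = 3.99 Ω
Parallel: admittances add. Y = 1/R + 1/(jωL) + jωC
Y = (0.137 + j0.179) S
|Y| = 0.226 S → |Z| = 1/|Y| = 4.42 Ω, ∠Z = −∠Y = -52.6°
I = V/|Z| = 40.2 A
P = VI cos φ = 178 × 40.2 × cos(-52.6°) = 4.35 kW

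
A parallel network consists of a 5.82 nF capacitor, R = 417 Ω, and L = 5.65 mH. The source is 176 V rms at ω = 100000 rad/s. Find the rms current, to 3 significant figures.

X_L = ωL = 565 Ω
X_C = 1/(ωC) = 1720 Ω
Parallel: admittances add. Y = 1/R + 1/(jωL) + jωC
Y = (0.00240 − j0.00119) S
|Y| = 0.00268 S → |Z| = 1/|Y| = 374 Ω, ∠Z = −∠Y = 26.4°
I = V/|Z| = 176/374 = 471 mA

471 mA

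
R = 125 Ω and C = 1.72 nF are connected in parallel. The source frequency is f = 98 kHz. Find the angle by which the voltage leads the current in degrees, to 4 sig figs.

-7.541°

ω = 2πf = 615800 rad/s
X_C = 1/(ωC) = 944.2 Ω
Parallel: admittances add. Y = 1/R + jωC
Y = (0.008000 + j0.001059) S
|Y| = 0.008070 S → |Z| = 1/|Y| = 123.9 Ω, ∠Z = −∠Y = -7.541°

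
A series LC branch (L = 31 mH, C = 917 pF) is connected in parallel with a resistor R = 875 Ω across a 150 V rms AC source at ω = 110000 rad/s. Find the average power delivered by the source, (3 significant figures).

25.7 W

X_L = ωL = 3410 Ω
X_C = 1/(ωC) = 9910 Ω
Branch 1: Z₁ = R = 875 Ω
Branch 2 (series LC): Z₂ = j(X_L − X_C) = −j6500 Ω
Parallel: Z = Z₁Z₂/(Z₁+Z₂), |Z| = 867 Ω, ∠Z = -7.66°
I = V/|Z| = 173 mA
P = VI cos φ = 150 × 0.173 × cos(-7.66°) = 25.7 W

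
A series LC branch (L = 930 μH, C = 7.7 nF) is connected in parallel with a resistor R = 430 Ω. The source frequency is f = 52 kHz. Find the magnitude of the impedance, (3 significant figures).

91.5 Ω

ω = 2πf = 326700 rad/s
X_L = ωL = 304 Ω
X_C = 1/(ωC) = 397 Ω
Branch 1: Z₁ = R = 430 Ω
Branch 2 (series LC): Z₂ = j(X_L − X_C) = −j93.6 Ω
Parallel: Z = Z₁Z₂/(Z₁+Z₂), |Z| = 91.5 Ω, ∠Z = -77.7°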